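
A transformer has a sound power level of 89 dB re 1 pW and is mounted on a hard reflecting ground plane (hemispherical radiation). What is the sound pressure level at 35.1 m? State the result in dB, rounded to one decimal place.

The power spreads over a hemisphere of area 2π·r², so L_p = L_w − 10·log₁₀(2π·r²).
2π·r² = 7741 m², 10·log₁₀ of that is 38.888 dB.
L_p = 89 − 38.888 = 50.11 dB.

50.1 dB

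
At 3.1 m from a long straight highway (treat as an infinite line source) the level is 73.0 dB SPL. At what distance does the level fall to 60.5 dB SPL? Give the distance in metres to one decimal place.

55.1 m

For a line source L₁ − L₂ = 10·log₁₀(r₂/r₁), so r₂ = r₁·10^((L₁−L₂)/10).
r₂ = 3.1·10^((73.0−60.5)/10) = 3.1·10^(12.5/10) = 55.13 m.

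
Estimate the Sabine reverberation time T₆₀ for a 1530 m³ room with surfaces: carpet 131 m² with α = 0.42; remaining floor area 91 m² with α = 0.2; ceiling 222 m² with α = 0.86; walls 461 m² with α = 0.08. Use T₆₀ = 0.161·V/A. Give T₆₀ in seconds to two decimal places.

A = Σ Sᵢαᵢ = 131·0.42 + 91·0.2 + 222·0.86 + 461·0.08 = 301.02 m².
T₆₀ = 0.161 × 1530 / 301.02 = 0.818 s.

0.82 s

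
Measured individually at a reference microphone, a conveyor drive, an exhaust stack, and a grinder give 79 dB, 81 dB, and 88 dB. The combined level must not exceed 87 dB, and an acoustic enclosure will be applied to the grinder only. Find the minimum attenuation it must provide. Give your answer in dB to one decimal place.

3.3 dB

Fixed contribution from the other sources: Σ 10^(L/10) = 10^(79/10) + 10^(81/10) = 2.053e+08 (83.12 dB).
To meet 87 dB overall, the treated grinder may contribute at most 10^(87/10) − 2.053e+08 = 2.959e+08, i.e. 84.71 dB.
Required insertion loss = 88 − 84.71 = 3.29 dB.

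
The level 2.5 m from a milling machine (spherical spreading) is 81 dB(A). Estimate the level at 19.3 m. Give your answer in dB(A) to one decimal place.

Point-source attenuation: ΔL = 20·log₁₀(r₂/r₁) = 20·log₁₀(19.3/2.5) = 17.752 dB.
L₂ = 81 − 20·log₁₀(19.3/2.5) = 81 − 17.752 = 63.25 dB(A).

63.2 dB(A)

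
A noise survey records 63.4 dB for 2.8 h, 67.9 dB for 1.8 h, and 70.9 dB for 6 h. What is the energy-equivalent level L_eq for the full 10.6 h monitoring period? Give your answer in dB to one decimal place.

69.3 dB

Weight each interval's intensity by its duration and average over T = 10.6 h:
Σ tᵢ·10^(Lᵢ/10) = 2.8·10^(63.4/10) + 1.8·10^(67.9/10) + 6·10^(70.9/10) = 9.104e+07.
L_eq = 10·log₁₀(9.104e+07/10.6) = 69.34 dB.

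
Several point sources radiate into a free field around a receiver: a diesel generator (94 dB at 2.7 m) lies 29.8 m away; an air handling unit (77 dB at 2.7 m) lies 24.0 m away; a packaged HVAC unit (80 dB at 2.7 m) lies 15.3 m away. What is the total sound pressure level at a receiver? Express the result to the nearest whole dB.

Apply inverse-square spreading to bring every level to the receiver, then sum 10^(L/10).
diesel generator: 94 − 20·log₁₀(29.8/2.7) = 94 − 20.86 = 73.14 dB.
air handling unit: 77 − 20·log₁₀(24.0/2.7) = 77 − 18.98 = 58.02 dB.
packaged HVAC unit: 80 − 20·log₁₀(15.3/2.7) = 80 − 15.07 = 64.93 dB.
Σ 10^(L/10) = 2.437e+07 → L_total = 10·log₁₀(2.437e+07) = 73.87 dB.

74 dB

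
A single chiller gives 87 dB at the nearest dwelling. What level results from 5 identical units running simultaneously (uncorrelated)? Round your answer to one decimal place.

94.0 dB

L_total = L₁ + 10·log₁₀ N for N identical incoherent sources.
L_total = 87 + 10·log₁₀(5) = 87 + 6.990 = 93.99 dB.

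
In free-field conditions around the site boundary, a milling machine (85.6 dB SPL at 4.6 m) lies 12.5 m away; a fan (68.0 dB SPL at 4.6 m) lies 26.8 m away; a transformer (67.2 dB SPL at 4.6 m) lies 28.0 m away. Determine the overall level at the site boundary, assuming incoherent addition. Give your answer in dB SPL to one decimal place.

76.9 dB SPL

First find each source's level at the receiver (point-source: −20·log₁₀(r/r_ref)), then combine on an intensity basis.
milling machine: 85.6 − 20·log₁₀(12.5/4.6) = 85.6 − 8.68 = 76.92 dB SPL.
fan: 68.0 − 20·log₁₀(26.8/4.6) = 68.0 − 15.31 = 52.69 dB SPL.
transformer: 67.2 − 20·log₁₀(28.0/4.6) = 67.2 − 15.69 = 51.51 dB SPL.
Σ 10^(L/10) = 4.950e+07 → L_total = 10·log₁₀(4.950e+07) = 76.95 dB SPL.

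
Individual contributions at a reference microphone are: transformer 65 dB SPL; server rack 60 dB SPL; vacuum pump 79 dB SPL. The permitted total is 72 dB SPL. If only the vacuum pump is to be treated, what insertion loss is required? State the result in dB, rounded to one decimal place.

Fixed contribution from the other sources: Σ 10^(L/10) = 10^(65/10) + 10^(60/10) = 4.162e+06 (66.19 dB SPL).
The limit corresponds to 10^(72/10) = 1.585e+07; subtracting the fixed part leaves 1.169e+07 for the vacuum pump, i.e. 70.68 dB SPL.
Required insertion loss = 79 − 70.68 = 8.32 dB.

8.3 dB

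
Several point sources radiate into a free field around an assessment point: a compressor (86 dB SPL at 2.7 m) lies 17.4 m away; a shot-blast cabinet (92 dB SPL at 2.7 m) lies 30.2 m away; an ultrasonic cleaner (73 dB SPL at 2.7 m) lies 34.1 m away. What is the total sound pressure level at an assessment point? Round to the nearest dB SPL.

Apply inverse-square spreading to bring every level to the receiver, then sum 10^(L/10).
compressor: 86 − 20·log₁₀(17.4/2.7) = 86 − 16.18 = 69.82 dB SPL.
shot-blast cabinet: 92 − 20·log₁₀(30.2/2.7) = 92 − 20.97 = 71.03 dB SPL.
ultrasonic cleaner: 73 − 20·log₁₀(34.1/2.7) = 73 − 22.03 = 50.97 dB SPL.
Σ 10^(L/10) = 2.238e+07 → L_total = 10·log₁₀(2.238e+07) = 73.50 dB SPL.

73 dB SPL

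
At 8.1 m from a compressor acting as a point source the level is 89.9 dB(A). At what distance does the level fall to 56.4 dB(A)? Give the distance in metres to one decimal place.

Point-source spreading drops the level by 20·log₁₀(r₂/r₁); inverting, r₂/r₁ = 10^(ΔL/20).
r₂ = 8.1·10^((89.9−56.4)/20) = 8.1·10^(33.5/20) = 383.25 m.

383.3 m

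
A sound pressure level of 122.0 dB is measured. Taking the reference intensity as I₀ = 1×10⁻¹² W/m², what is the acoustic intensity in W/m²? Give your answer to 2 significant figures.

L = 10·log₁₀(I/I₀) ⇒ I = I₀·10^(L/10) = 10⁻¹² × 10^12.20.

1.6 W/m²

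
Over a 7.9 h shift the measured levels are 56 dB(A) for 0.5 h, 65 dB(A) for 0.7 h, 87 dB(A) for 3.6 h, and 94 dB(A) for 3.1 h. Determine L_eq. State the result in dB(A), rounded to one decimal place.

90.8 dB(A)

The energy average is taken in the linear domain: L_eq = 10·log₁₀[(Σ tᵢ·10^(Lᵢ/10))/T], T = 7.9 h.
Σ tᵢ·10^(Lᵢ/10) = 0.5·10^(56/10) + 0.7·10^(65/10) + 3.6·10^(87/10) + 3.1·10^(94/10) = 9.594e+09.
L_eq = 10·log₁₀(9.594e+09/7.9) = 90.84 dB(A).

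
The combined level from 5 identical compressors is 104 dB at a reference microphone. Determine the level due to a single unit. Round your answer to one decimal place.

97.0 dB

Dividing the total intensity by 5 lowers the level by 10·log₁₀ 5 = 6.990 dB: L₁ = 104 − 6.990.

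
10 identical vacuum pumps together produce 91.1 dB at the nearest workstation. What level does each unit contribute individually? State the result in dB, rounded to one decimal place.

For N identical incoherent sources L_total = L₁ + 10·log₁₀ N, so L₁ = 91.1 − 10·log₁₀(10) = 91.1 − 10.000.

81.1 dB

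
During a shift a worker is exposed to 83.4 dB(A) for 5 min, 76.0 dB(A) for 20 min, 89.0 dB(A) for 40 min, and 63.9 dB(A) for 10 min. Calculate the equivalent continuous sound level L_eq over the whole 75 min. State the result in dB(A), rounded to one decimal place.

Weight each interval's intensity by its duration and average over T = 75 min:
Σ tᵢ·10^(Lᵢ/10) = 5·10^(83.4/10) + 20·10^(76.0/10) + 40·10^(89.0/10) + 10·10^(63.9/10) = 3.369e+10.
L_eq = 10·log₁₀(3.369e+10/75) = 86.52 dB(A).

86.5 dB(A)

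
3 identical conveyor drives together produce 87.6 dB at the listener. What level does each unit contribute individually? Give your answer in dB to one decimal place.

3 equal contributions raise the level by 10·log₁₀ 3 = 4.771 dB, so each unit alone gives 87.6 − 4.771.

82.8 dB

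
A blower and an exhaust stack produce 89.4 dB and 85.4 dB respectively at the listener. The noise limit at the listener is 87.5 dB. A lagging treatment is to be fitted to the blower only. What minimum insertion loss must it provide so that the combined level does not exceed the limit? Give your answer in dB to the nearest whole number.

The untreated sources together contribute 10^(85.4/10) = 3.467e+08, i.e. 85.40 dB.
To meet 87.5 dB overall, the treated blower may contribute at most 10^(87.5/10) − 3.467e+08 = 2.156e+08, i.e. 83.34 dB.
Required insertion loss = 89.4 − 83.34 = 6.06 dB.

6 dB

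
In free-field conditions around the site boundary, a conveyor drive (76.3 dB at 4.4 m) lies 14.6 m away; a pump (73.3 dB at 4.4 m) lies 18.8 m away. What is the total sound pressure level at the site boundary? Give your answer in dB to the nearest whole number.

67 dB

Apply inverse-square spreading to bring every level to the receiver, then sum 10^(L/10).
conveyor drive: 76.3 − 20·log₁₀(14.6/4.4) = 76.3 − 10.42 = 65.88 dB.
pump: 73.3 − 20·log₁₀(18.8/4.4) = 73.3 − 12.61 = 60.69 dB.
Σ 10^(L/10) = 5.045e+06 → L_total = 10·log₁₀(5.045e+06) = 67.03 dB.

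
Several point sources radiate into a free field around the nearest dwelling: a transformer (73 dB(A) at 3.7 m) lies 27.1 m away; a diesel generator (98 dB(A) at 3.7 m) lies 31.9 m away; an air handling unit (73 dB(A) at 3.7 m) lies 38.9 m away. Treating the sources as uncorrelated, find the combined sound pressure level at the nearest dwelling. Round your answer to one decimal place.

79.3 dB(A)

Propagate each source to the receiver with L = L_ref − 20·log₁₀(r/r_ref), then add intensities.
transformer: 73 − 20·log₁₀(27.1/3.7) = 73 − 17.30 = 55.70 dB(A).
diesel generator: 98 − 20·log₁₀(31.9/3.7) = 98 − 18.71 = 79.29 dB(A).
air handling unit: 73 − 20·log₁₀(38.9/3.7) = 73 − 20.43 = 52.57 dB(A).
Σ 10^(L/10) = 8.544e+07 → L_total = 10·log₁₀(8.544e+07) = 79.32 dB(A).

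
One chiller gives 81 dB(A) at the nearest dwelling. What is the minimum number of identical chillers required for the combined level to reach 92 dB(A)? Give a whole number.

The shortfall is 92 − 81 = 11.0 dB, and N units add 10·log₁₀ N, so need 10·log₁₀ N ≥ 11.0.
N ≥ 10^(11.0/10) = 12.589, so N = 13.

13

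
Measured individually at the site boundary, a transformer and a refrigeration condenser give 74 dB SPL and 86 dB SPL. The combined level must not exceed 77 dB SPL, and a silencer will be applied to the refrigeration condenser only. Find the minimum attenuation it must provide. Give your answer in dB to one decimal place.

The untreated sources together contribute 10^(74/10) = 2.512e+07, i.e. 74.00 dB SPL.
To meet 77 dB SPL overall, the treated refrigeration condenser may contribute at most 10^(77/10) − 2.512e+07 = 2.500e+07, i.e. 73.98 dB SPL.
So the refrigeration condenser must be reduced from 86 to 73.98 dB SPL: IL = 12.02 dB.

12.0 dB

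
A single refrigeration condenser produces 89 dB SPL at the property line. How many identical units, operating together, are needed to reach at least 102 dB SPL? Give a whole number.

Need L₁ + 10·log₁₀ N ≥ 102, i.e. log₁₀ N ≥ 1.30.
N ≥ 10^(13.0/10) = 19.953, so N = 20.

20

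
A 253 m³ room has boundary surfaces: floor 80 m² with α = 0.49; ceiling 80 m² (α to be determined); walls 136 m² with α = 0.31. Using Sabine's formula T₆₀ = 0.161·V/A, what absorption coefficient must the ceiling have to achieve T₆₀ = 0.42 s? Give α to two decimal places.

A = 0.161·V/T₆₀ = 0.161·253/0.42 = 96.98 m² sabins.
Absorption from the other surfaces = 80·0.49 + 136·0.31 = 81.36 m², so the ceiling must supply 15.62 m² over 80 m².
α = 15.62/80 = 0.195.

0.20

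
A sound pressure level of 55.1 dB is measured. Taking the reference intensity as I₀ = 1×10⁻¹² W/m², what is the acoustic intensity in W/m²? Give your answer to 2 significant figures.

3.2e-07 W/m²

I = I₀·10^(L/10) = 10⁻¹² × 10^(55.1/10) = 10^(-6.490).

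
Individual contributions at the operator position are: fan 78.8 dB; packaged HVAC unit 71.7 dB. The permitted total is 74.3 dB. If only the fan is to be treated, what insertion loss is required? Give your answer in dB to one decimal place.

Fixed contribution from the other source: Σ 10^(L/10) = 10^(71.7/10) = 1.479e+07 (71.70 dB).
To meet 74.3 dB overall, the treated fan may contribute at most 10^(74.3/10) − 1.479e+07 = 1.212e+07, i.e. 70.84 dB.
So the fan must be reduced from 78.8 to 70.84 dB: IL = 7.96 dB.

8.0 dB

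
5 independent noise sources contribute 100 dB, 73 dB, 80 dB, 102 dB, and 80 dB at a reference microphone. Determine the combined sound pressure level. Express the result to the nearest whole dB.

Incoherent sources combine by intensity addition: L_total = 10·log₁₀(Σ 10^(L_i/10)).
Σ 10^(L/10) = 10^(100/10) + 10^(73/10) + 10^(80/10) + 10^(102/10) + 10^(80/10) = 2.607e+10.
L_total = 10·log₁₀(2.607e+10) = 104.16 dB.

104 dB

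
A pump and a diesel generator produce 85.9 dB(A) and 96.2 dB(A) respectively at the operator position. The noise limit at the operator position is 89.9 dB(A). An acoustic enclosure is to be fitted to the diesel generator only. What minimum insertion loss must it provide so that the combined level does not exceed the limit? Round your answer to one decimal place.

8.5 dB

Fixed contribution from the other source: Σ 10^(L/10) = 10^(85.9/10) = 3.890e+08 (85.90 dB(A)).
To meet 89.9 dB(A) overall, the treated diesel generator may contribute at most 10^(89.9/10) − 3.890e+08 = 5.882e+08, i.e. 87.70 dB(A).
Required insertion loss = 96.2 − 87.70 = 8.50 dB.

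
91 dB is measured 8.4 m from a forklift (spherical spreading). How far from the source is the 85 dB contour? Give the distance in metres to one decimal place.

16.8 m

The 6.0 dB drop corresponds to a distance ratio of 10^(6.0/20) for a point source.
r₂ = 8.4·10^((91−85)/20) = 8.4·10^(6.0/20) = 16.76 m.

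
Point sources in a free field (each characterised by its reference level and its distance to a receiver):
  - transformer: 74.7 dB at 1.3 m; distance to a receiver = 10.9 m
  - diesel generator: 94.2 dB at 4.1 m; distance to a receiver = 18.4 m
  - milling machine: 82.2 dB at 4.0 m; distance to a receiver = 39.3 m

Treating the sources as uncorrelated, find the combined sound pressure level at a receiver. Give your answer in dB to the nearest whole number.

81 dB

First find each source's level at the receiver (point-source: −20·log₁₀(r/r_ref)), then combine on an intensity basis.
transformer: 74.7 − 20·log₁₀(10.9/1.3) = 74.7 − 18.47 = 56.23 dB.
diesel generator: 94.2 − 20·log₁₀(18.4/4.1) = 94.2 − 13.04 = 81.16 dB.
milling machine: 82.2 − 20·log₁₀(39.3/4.0) = 82.2 − 19.85 = 62.35 dB.
Σ 10^(L/10) = 1.327e+08 → L_total = 10·log₁₀(1.327e+08) = 81.23 dB.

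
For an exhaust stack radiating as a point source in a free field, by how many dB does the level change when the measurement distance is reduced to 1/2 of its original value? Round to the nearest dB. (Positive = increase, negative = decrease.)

A point source loses 6 dB per doubling of distance; generally ΔL = −20·log₁₀(r₂/r₁).
ΔL = −20·log₁₀(0.5) = +6.02 dB.

+6 dB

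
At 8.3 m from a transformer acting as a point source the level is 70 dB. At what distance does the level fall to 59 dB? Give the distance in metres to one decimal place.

29.4 m

For a point source L₁ − L₂ = 20·log₁₀(r₂/r₁), so r₂ = r₁·10^((L₁−L₂)/20).
r₂ = 8.3·10^((70−59)/20) = 8.3·10^(11.0/20) = 29.45 m.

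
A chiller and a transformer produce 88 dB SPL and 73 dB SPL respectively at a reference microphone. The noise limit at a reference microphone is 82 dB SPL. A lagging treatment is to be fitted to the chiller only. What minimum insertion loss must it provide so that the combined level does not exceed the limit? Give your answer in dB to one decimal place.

6.6 dB

Fixed contribution from the other source: Σ 10^(L/10) = 10^(73/10) = 1.995e+07 (73.00 dB SPL).
The limit corresponds to 10^(82/10) = 1.585e+08; subtracting the fixed part leaves 1.385e+08 for the chiller, i.e. 81.42 dB SPL.
Required insertion loss = 88 − 81.42 = 6.58 dB.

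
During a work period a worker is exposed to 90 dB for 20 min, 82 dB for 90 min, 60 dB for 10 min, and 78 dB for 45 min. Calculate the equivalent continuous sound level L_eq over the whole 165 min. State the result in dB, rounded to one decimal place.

83.5 dB

Weight each interval's intensity by its duration and average over T = 165 min:
Σ tᵢ·10^(Lᵢ/10) = 20·10^(90/10) + 90·10^(82/10) + 10·10^(60/10) + 45·10^(78/10) = 3.711e+10.
L_eq = 10·log₁₀(3.711e+10/165) = 83.52 dB.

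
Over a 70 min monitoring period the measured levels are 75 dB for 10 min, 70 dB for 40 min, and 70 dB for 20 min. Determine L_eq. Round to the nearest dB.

71 dB

L_eq = 10·log₁₀[(1/T)·Σ tᵢ·10^(Lᵢ/10)] with T = 70 min.
Σ tᵢ·10^(Lᵢ/10) = 10·10^(75/10) + 40·10^(70/10) + 20·10^(70/10) = 9.162e+08.
L_eq = 10·log₁₀(9.162e+08/70) = 71.17 dB.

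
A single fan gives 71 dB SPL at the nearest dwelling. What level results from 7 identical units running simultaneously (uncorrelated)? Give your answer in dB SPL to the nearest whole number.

L_total = L₁ + 10·log₁₀ N for N identical incoherent sources.
L_total = 71 + 10·log₁₀(7) = 71 + 8.451 = 79.45 dB SPL.

79 dB SPL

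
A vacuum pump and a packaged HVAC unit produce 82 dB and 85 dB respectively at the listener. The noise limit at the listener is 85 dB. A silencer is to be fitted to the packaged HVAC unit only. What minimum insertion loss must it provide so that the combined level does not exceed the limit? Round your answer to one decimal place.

3.0 dB

Fixed contribution from the other source: Σ 10^(L/10) = 10^(82/10) = 1.585e+08 (82.00 dB).
The limit corresponds to 10^(85/10) = 3.162e+08; subtracting the fixed part leaves 1.577e+08 for the packaged HVAC unit, i.e. 81.98 dB.
So the packaged HVAC unit must be reduced from 85 to 81.98 dB: IL = 3.02 dB.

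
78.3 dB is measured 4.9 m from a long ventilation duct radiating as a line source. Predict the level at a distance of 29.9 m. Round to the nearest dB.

Cylindrical spreading from a line source gives a 10·log₁₀(r₂/r₁) drop.
L₂ = 78.3 − 10·log₁₀(29.9/4.9) = 78.3 − 7.855 = 70.45 dB.

70 dB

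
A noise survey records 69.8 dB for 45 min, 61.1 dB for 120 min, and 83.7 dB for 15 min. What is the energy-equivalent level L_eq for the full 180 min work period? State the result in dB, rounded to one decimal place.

73.6 dB

The energy average is taken in the linear domain: L_eq = 10·log₁₀[(Σ tᵢ·10^(Lᵢ/10))/T], T = 180 min.
Σ tᵢ·10^(Lᵢ/10) = 45·10^(69.8/10) + 120·10^(61.1/10) + 15·10^(83.7/10) = 4.101e+09.
L_eq = 10·log₁₀(4.101e+09/180) = 73.58 dB.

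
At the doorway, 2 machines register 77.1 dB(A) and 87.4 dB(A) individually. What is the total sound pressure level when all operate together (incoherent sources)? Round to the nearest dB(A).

88 dB(A)

For uncorrelated sources the intensities add, so convert each level to linear form, sum, and take 10·log₁₀ of the total.
Σ 10^(L/10) = 10^(77.1/10) + 10^(87.4/10) = 6.008e+08.
L_total = 10·log₁₀(6.008e+08) = 87.79 dB(A).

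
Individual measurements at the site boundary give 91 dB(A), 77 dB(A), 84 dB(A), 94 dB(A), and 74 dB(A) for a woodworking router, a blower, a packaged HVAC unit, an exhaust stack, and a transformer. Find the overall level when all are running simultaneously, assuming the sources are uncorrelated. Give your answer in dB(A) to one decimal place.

For uncorrelated sources the intensities add, so convert each level to linear form, sum, and take 10·log₁₀ of the total.
Σ 10^(L/10) = 10^(91/10) + 10^(77/10) + 10^(84/10) + 10^(94/10) + 10^(74/10) = 4.097e+09.
L_total = 10·log₁₀(4.097e+09) = 96.12 dB(A).

96.1 dB(A)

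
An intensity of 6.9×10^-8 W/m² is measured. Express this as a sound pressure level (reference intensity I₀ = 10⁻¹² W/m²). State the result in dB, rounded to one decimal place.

Dividing by I₀ shifts the exponent by 12: I/I₀ = 6.9×10^4.
L = 10·(0.8388 + 4) = 48.39 dB.

48.4 dB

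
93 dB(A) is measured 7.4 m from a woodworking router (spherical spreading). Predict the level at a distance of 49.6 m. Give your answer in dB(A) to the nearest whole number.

Spherical spreading from a point source gives a 20·log₁₀(r₂/r₁) drop.
L₂ = 93 − 20·log₁₀(49.6/7.4) = 93 − 16.525 = 76.48 dB(A).

76 dB(A)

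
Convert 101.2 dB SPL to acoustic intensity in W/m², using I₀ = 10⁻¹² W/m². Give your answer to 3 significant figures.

0.0132 W/m²

I = I₀·10^(L/10) = 10⁻¹² × 10^(101.2/10) = 10^(-1.880).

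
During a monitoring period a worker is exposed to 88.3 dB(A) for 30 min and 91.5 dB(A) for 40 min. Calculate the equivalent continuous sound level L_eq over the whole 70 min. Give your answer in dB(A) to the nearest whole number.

The energy average is taken in the linear domain: L_eq = 10·log₁₀[(Σ tᵢ·10^(Lᵢ/10))/T], T = 70 min.
Σ tᵢ·10^(Lᵢ/10) = 30·10^(88.3/10) + 40·10^(91.5/10) = 7.678e+10.
L_eq = 10·log₁₀(7.678e+10/70) = 90.40 dB(A).

90 dB(A)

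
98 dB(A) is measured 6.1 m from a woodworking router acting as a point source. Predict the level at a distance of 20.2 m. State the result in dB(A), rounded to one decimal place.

87.6 dB(A)

For a point source, L₂ = L₁ − 20·log₁₀(r₂/r₁).
L₂ = 98 − 20·log₁₀(20.2/6.1) = 98 − 10.400 = 87.60 dB(A).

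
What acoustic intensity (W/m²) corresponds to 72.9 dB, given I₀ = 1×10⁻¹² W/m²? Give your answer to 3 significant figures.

L = 10·log₁₀(I/I₀) ⇒ I = I₀·10^(L/10) = 10⁻¹² × 10^7.29.

1.95e-05 W/m²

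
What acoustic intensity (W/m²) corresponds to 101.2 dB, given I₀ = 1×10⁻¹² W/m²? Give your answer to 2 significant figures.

0.013 W/m²

L = 10·log₁₀(I/I₀) ⇒ I = I₀·10^(L/10) = 10⁻¹² × 10^10.12.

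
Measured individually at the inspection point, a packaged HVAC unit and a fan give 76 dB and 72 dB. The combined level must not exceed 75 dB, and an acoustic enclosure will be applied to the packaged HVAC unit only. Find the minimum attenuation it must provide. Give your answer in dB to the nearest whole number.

Fixed contribution from the other source: Σ 10^(L/10) = 10^(72/10) = 1.585e+07 (72.00 dB).
To meet 75 dB overall, the treated packaged HVAC unit may contribute at most 10^(75/10) − 1.585e+07 = 1.577e+07, i.e. 71.98 dB.
So the packaged HVAC unit must be reduced from 76 to 71.98 dB: IL = 4.02 dB.

4 dB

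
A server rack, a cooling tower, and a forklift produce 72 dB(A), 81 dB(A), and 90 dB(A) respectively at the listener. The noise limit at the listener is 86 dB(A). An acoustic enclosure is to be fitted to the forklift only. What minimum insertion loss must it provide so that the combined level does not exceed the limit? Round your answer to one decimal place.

5.9 dB

Everything except the forklift sums to 10^(72/10) + 10^(81/10) = 1.417e+08 in linear terms, 81.51 dB(A).
The limit corresponds to 10^(86/10) = 3.981e+08; subtracting the fixed part leaves 2.564e+08 for the forklift, i.e. 84.09 dB(A).
So the forklift must be reduced from 90 to 84.09 dB(A): IL = 5.91 dB.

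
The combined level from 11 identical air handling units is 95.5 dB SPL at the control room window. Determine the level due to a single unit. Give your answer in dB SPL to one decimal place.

85.1 dB SPL

Dividing the total intensity by 11 lowers the level by 10·log₁₀ 11 = 10.414 dB: L₁ = 95.5 − 10.414.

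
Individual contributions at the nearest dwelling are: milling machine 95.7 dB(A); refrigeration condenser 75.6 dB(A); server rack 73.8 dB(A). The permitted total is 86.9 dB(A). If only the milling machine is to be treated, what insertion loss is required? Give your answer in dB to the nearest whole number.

The untreated sources together contribute 10^(75.6/10) + 10^(73.8/10) = 6.030e+07, i.e. 77.80 dB(A).
To meet 86.9 dB(A) overall, the treated milling machine may contribute at most 10^(86.9/10) − 6.030e+07 = 4.295e+08, i.e. 86.33 dB(A).
Required insertion loss = 95.7 − 86.33 = 9.37 dB.

9 dB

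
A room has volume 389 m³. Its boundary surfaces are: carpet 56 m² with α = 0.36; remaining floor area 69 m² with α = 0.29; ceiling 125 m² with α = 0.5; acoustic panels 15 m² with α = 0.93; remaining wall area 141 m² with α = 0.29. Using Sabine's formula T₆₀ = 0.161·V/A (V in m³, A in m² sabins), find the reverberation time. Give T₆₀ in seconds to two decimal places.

0.40 s

Total absorption A = 56·0.36 + 69·0.29 + 125·0.5 + 15·0.93 + 141·0.29 = 157.51 m² sabins.
T₆₀ = 0.161 × 389 / 157.51 = 0.398 s.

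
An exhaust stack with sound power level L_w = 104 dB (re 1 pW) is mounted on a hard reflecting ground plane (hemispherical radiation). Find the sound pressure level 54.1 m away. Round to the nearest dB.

61 dB

Free-field hemispherical radiation: L_p = L_w − 10·log₁₀(2π·r²), r = 54.1 m.
2π·r² = 1.839e+04 m², 10·log₁₀ of that is 42.646 dB.
L_p = 104 − 42.646 = 61.35 dB.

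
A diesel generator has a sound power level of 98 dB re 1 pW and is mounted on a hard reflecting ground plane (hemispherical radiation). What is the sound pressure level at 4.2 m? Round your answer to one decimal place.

The power spreads over a hemisphere of area 2π·r², so L_p = L_w − 10·log₁₀(2π·r²).
2π·r² = 110.8 m², 10·log₁₀ of that is 20.447 dB.
L_p = 98 − 20.447 = 77.55 dB.

77.6 dB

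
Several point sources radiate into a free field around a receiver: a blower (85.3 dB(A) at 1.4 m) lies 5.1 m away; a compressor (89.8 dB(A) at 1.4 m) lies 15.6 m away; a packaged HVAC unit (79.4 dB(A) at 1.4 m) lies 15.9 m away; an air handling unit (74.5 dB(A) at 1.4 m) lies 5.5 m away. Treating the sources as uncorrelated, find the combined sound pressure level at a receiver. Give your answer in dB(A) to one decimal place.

75.5 dB(A)

Apply inverse-square spreading to bring every level to the receiver, then sum 10^(L/10).
blower: 85.3 − 20·log₁₀(5.1/1.4) = 85.3 − 11.23 = 74.07 dB(A).
compressor: 89.8 − 20·log₁₀(15.6/1.4) = 89.8 − 20.94 = 68.86 dB(A).
packaged HVAC unit: 79.4 − 20·log₁₀(15.9/1.4) = 79.4 − 21.11 = 58.29 dB(A).
air handling unit: 74.5 − 20·log₁₀(5.5/1.4) = 74.5 − 11.88 = 62.62 dB(A).
Σ 10^(L/10) = 3.573e+07 → L_total = 10·log₁₀(3.573e+07) = 75.53 dB(A).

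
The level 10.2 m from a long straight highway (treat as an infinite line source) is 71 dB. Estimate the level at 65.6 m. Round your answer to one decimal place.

62.9 dB

For a line source, L₂ = L₁ − 10·log₁₀(r₂/r₁).
L₂ = 71 − 10·log₁₀(65.6/10.2) = 71 − 8.083 = 62.92 dB.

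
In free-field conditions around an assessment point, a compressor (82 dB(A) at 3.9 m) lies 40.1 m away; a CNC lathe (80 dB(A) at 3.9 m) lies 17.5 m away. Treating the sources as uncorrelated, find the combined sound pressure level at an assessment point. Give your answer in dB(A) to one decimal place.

Propagate each source to the receiver with L = L_ref − 20·log₁₀(r/r_ref), then add intensities.
compressor: 82 − 20·log₁₀(40.1/3.9) = 82 − 20.24 = 61.76 dB(A).
CNC lathe: 80 − 20·log₁₀(17.5/3.9) = 80 − 13.04 = 66.96 dB(A).
Σ 10^(L/10) = 6.466e+06 → L_total = 10·log₁₀(6.466e+06) = 68.11 dB(A).

68.1 dB(A)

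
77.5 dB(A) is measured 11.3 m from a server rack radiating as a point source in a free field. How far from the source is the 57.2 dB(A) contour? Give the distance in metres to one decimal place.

Point-source spreading drops the level by 20·log₁₀(r₂/r₁); inverting, r₂/r₁ = 10^(ΔL/20).
r₂ = 11.3·10^((77.5−57.2)/20) = 11.3·10^(20.3/20) = 116.97 m.

117.0 m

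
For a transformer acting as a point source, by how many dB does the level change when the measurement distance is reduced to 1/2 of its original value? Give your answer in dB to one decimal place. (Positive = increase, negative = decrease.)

+6.0 dB

With spherical spreading the level changes by −20·log₁₀(r₂/r₁).
ΔL = −20·log₁₀(0.5) = +6.02 dB.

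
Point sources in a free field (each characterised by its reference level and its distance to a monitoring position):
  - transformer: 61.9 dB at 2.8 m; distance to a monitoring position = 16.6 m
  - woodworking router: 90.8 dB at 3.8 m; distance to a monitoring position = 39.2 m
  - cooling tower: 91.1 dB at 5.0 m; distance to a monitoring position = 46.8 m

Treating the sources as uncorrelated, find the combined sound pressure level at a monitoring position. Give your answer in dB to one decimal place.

74.2 dB

First find each source's level at the receiver (point-source: −20·log₁₀(r/r_ref)), then combine on an intensity basis.
transformer: 61.9 − 20·log₁₀(16.6/2.8) = 61.9 − 15.46 = 46.44 dB.
woodworking router: 90.8 − 20·log₁₀(39.2/3.8) = 90.8 − 20.27 = 70.53 dB.
cooling tower: 91.1 − 20·log₁₀(46.8/5.0) = 91.1 − 19.43 = 71.67 dB.
Σ 10^(L/10) = 2.605e+07 → L_total = 10·log₁₀(2.605e+07) = 74.16 dB.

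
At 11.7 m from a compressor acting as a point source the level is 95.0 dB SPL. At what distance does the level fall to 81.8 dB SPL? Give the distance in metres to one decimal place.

Point-source spreading drops the level by 20·log₁₀(r₂/r₁); inverting, r₂/r₁ = 10^(ΔL/20).
r₂ = 11.7·10^((95.0−81.8)/20) = 11.7·10^(13.2/20) = 53.48 m.

53.5 m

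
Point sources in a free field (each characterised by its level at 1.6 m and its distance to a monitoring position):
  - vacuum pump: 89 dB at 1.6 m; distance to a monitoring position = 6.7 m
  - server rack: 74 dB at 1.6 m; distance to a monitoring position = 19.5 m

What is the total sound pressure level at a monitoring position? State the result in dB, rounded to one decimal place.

Apply inverse-square spreading to bring every level to the receiver, then sum 10^(L/10).
vacuum pump: 89 − 20·log₁₀(6.7/1.6) = 89 − 12.44 = 76.56 dB.
server rack: 74 − 20·log₁₀(19.5/1.6) = 74 − 21.72 = 52.28 dB.
Σ 10^(L/10) = 4.547e+07 → L_total = 10·log₁₀(4.547e+07) = 76.58 dB.

76.6 dB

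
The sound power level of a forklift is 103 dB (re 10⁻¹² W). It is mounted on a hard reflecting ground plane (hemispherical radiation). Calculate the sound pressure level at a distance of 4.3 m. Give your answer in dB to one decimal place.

82.3 dB

The power spreads over a hemisphere of area 2π·r², so L_p = L_w − 10·log₁₀(2π·r²).
2π·r² = 116.2 m², 10·log₁₀ of that is 20.651 dB.
L_p = 103 − 20.651 = 82.35 dB.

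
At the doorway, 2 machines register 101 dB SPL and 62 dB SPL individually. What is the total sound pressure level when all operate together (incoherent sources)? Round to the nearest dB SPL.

101 dB SPL

For uncorrelated sources the intensities add, so convert each level to linear form, sum, and take 10·log₁₀ of the total.
Σ 10^(L/10) = 10^(101/10) + 10^(62/10) = 1.259e+10.
L_total = 10·log₁₀(1.259e+10) = 101.00 dB SPL.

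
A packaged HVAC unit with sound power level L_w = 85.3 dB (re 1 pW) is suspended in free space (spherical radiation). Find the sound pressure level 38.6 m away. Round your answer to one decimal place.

L_p = L_w − 10·log₁₀(4π·r²) with r = 38.6 m.
4π·r² = 1.872e+04 m², 10·log₁₀ of that is 42.724 dB.
L_p = 85.3 − 42.724 = 42.58 dB.

42.6 dB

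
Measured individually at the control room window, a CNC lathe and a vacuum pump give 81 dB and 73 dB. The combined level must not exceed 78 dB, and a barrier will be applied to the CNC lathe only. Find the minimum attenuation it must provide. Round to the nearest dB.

Everything except the CNC lathe sums to 10^(73/10) = 1.995e+07 in linear terms, 73.00 dB.
The limit corresponds to 10^(78/10) = 6.310e+07; subtracting the fixed part leaves 4.314e+07 for the CNC lathe, i.e. 76.35 dB.
So the CNC lathe must be reduced from 81 to 76.35 dB: IL = 4.65 dB.

5 dB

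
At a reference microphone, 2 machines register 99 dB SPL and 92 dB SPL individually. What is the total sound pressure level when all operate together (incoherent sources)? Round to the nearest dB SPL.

For uncorrelated sources the intensities add, so convert each level to linear form, sum, and take 10·log₁₀ of the total.
Σ 10^(L/10) = 10^(99/10) + 10^(92/10) = 9.528e+09.
L_total = 10·log₁₀(9.528e+09) = 99.79 dB SPL.

100 dB SPL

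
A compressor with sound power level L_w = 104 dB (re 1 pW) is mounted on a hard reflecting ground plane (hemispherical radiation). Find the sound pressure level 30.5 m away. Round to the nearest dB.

The power spreads over a hemisphere of area 2π·r², so L_p = L_w − 10·log₁₀(2π·r²).
2π·r² = 5845 m², 10·log₁₀ of that is 37.668 dB.
L_p = 104 − 37.668 = 66.33 dB.

66 dB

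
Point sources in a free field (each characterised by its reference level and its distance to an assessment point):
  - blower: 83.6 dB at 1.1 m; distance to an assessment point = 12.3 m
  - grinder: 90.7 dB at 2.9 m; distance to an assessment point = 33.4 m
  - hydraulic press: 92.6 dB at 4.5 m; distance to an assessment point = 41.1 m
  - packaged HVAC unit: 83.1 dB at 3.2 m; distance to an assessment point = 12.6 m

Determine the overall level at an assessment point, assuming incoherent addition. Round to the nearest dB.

77 dB

First find each source's level at the receiver (point-source: −20·log₁₀(r/r_ref)), then combine on an intensity basis.
blower: 83.6 − 20·log₁₀(12.3/1.1) = 83.6 − 20.97 = 62.63 dB.
grinder: 90.7 − 20·log₁₀(33.4/2.9) = 90.7 − 21.23 = 69.47 dB.
hydraulic press: 92.6 − 20·log₁₀(41.1/4.5) = 92.6 − 19.21 = 73.39 dB.
packaged HVAC unit: 83.1 − 20·log₁₀(12.6/3.2) = 83.1 − 11.90 = 71.20 dB.
Σ 10^(L/10) = 4.567e+07 → L_total = 10·log₁₀(4.567e+07) = 76.60 dB.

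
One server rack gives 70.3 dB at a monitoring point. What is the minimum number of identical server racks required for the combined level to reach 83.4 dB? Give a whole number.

21

The shortfall is 83.4 − 70.3 = 13.1 dB, and N units add 10·log₁₀ N, so need 10·log₁₀ N ≥ 13.1.
N ≥ 10^(13.1/10) = 20.417, so N = 21.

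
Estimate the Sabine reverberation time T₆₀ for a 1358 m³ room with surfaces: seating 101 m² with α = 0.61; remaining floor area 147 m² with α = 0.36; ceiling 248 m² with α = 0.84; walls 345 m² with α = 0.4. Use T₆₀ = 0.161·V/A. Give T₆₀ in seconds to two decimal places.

A = Σ Sᵢαᵢ = 101·0.61 + 147·0.36 + 248·0.84 + 345·0.4 = 460.85 m².
T₆₀ = 0.161·V/A = 0.161·1358/460.85 = 0.474 s.

0.47 s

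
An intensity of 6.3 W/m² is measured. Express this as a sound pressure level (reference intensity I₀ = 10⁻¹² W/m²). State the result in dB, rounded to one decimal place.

I/I₀ = 6.3/10⁻¹² = 6.3×10^12, and L = 10·log₁₀(I/I₀).
L = 10·(0.7993 + 12) = 127.99 dB.

128.0 dB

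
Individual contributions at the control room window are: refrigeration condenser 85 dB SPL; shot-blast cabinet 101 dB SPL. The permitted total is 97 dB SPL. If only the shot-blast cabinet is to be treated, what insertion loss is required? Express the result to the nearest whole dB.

Everything except the shot-blast cabinet sums to 10^(85/10) = 3.162e+08 in linear terms, 85.00 dB SPL.
The limit corresponds to 10^(97/10) = 5.012e+09; subtracting the fixed part leaves 4.696e+09 for the shot-blast cabinet, i.e. 96.72 dB SPL.
Required insertion loss = 101 − 96.72 = 4.28 dB.

4 dB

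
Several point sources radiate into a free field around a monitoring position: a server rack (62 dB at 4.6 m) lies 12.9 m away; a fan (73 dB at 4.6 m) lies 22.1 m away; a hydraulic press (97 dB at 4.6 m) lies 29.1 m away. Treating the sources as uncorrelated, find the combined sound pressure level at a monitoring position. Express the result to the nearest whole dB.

81 dB

Apply inverse-square spreading to bring every level to the receiver, then sum 10^(L/10).
server rack: 62 − 20·log₁₀(12.9/4.6) = 62 − 8.96 = 53.04 dB.
fan: 73 − 20·log₁₀(22.1/4.6) = 73 − 13.63 = 59.37 dB.
hydraulic press: 97 − 20·log₁₀(29.1/4.6) = 97 − 16.02 = 80.98 dB.
Σ 10^(L/10) = 1.263e+08 → L_total = 10·log₁₀(1.263e+08) = 81.01 dB.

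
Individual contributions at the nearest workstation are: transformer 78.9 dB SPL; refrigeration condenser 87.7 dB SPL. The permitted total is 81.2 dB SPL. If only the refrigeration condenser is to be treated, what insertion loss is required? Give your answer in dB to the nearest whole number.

Everything except the refrigeration condenser sums to 10^(78.9/10) = 7.762e+07 in linear terms, 78.90 dB SPL.
To meet 81.2 dB SPL overall, the treated refrigeration condenser may contribute at most 10^(81.2/10) − 7.762e+07 = 5.420e+07, i.e. 77.34 dB SPL.
Required insertion loss = 87.7 − 77.34 = 10.36 dB.

10 dB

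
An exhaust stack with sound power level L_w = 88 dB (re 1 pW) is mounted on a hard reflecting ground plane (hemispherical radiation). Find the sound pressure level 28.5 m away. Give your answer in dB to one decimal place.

50.9 dB

The power spreads over a hemisphere of area 2π·r², so L_p = L_w − 10·log₁₀(2π·r²).
2π·r² = 5104 m², 10·log₁₀ of that is 37.079 dB.
L_p = 88 − 37.079 = 50.92 dB.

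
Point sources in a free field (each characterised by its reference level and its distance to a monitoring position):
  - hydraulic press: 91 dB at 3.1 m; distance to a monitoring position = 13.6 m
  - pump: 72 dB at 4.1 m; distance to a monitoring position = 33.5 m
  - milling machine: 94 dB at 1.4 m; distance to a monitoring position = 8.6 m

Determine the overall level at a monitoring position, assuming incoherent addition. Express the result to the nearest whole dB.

81 dB

First find each source's level at the receiver (point-source: −20·log₁₀(r/r_ref)), then combine on an intensity basis.
hydraulic press: 91 − 20·log₁₀(13.6/3.1) = 91 − 12.84 = 78.16 dB.
pump: 72 − 20·log₁₀(33.5/4.1) = 72 − 18.25 = 53.75 dB.
milling machine: 94 − 20·log₁₀(8.6/1.4) = 94 − 15.77 = 78.23 dB.
Σ 10^(L/10) = 1.322e+08 → L_total = 10·log₁₀(1.322e+08) = 81.21 dB.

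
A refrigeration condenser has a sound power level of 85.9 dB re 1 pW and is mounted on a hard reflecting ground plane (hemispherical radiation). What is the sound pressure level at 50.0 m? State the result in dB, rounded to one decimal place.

43.9 dB

L_p = L_w − 10·log₁₀(2π·r²) with r = 50.0 m.
2π·r² = 1.571e+04 m², 10·log₁₀ of that is 41.961 dB.
L_p = 85.9 − 41.961 = 43.94 dB.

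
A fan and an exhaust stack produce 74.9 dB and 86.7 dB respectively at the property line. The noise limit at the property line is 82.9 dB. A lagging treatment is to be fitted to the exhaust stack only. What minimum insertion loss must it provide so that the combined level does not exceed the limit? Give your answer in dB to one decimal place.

Everything except the exhaust stack sums to 10^(74.9/10) = 3.090e+07 in linear terms, 74.90 dB.
The limit corresponds to 10^(82.9/10) = 1.950e+08; subtracting the fixed part leaves 1.641e+08 for the exhaust stack, i.e. 82.15 dB.
Required insertion loss = 86.7 − 82.15 = 4.55 dB.

4.5 dB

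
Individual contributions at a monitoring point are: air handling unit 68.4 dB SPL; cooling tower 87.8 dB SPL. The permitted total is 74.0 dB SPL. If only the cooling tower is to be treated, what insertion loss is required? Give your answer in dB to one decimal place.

Everything except the cooling tower sums to 10^(68.4/10) = 6.918e+06 in linear terms, 68.40 dB SPL.
The limit corresponds to 10^(74.0/10) = 2.512e+07; subtracting the fixed part leaves 1.820e+07 for the cooling tower, i.e. 72.60 dB SPL.
So the cooling tower must be reduced from 87.8 to 72.60 dB SPL: IL = 15.20 dB.

15.2 dB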